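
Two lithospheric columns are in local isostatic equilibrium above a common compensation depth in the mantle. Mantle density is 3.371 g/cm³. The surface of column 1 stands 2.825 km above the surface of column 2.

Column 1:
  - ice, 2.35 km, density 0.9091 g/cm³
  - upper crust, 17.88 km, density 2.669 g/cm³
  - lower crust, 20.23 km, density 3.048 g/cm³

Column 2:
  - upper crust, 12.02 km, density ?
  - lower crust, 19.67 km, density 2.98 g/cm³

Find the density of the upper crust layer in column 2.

2.73 g/cm³

Take the compensation level at the base of the deeper column (depth z_c below the surface of column 1) and equate Σ ρ_i t_i down to z_c; mantle fills any gap and the z_c terms cancel.
Column 1: 2.35×0.9091 + 17.88×2.669 + 20.23×3.048 + (z_c − 40.46)×3.371
Column 2: 2.825×0 + 12.02×ρ + 19.67×2.98 + (z_c − 2.825 − 31.69)×3.371
The z_c×3.371 term appears on both sides and cancels. Collect the known terms of each column as K = Σ(ρt)_known − 3.371 × (depth of known layers): K_1 = 111.519145 − 3.371×40.46 = −24.871515; K_2 = 58.6166 − 3.371×(2.825 + 31.69) = −57.733465.
Balance: K_1 = K_2 + 12.02×ρ, so ρ = (K_1 − K_2)/12.02 = 32.862/12.02 = 2.73 g/cm³.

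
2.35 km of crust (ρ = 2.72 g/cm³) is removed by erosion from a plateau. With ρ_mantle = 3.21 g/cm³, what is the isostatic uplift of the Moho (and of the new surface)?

1.99 km

Unloading: uplift u = e ρ_c/ρ_m = 2.35 km × 2.72/3.21 = 1.99 km.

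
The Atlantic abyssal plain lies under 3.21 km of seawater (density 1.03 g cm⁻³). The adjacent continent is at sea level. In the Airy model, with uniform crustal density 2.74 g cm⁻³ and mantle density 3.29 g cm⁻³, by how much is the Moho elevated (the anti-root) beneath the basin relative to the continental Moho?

Balancing pressure at the compensation depth: replacing crust with seawater at the top is compensated by replacing crust with mantle at the base: d (ρ_c − ρ_w) = a (ρ_m − ρ_c).
a = d (ρ_c − ρ_w)/(ρ_m − ρ_c) = 3.21 km × 1.71/0.55 = 9.98 km.

9.98 km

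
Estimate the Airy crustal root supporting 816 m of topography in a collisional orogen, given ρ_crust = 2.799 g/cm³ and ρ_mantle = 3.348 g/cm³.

Equating mass per unit area of the two columns: the weight of the topography is balanced by the buoyancy of the root, ρ_c h = (ρ_m − ρ_c) r.
r = h · ρ_c / (ρ_m − ρ_c) = 816 m × 2.799 / (3.348 − 2.799) = 4160 m.

4160 m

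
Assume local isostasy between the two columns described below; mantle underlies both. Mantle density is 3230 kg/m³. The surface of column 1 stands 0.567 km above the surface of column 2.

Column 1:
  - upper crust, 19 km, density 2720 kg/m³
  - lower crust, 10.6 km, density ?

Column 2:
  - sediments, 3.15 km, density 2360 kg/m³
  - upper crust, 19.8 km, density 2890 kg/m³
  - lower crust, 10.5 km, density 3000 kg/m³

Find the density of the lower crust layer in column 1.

Take the compensation level at the base of the deeper column (depth z_c below the surface of column 1) and equate Σ ρ_i t_i down to z_c; mantle fills any gap and the z_c terms cancel.
Column 1: 19×2720 + 10.6×ρ + (z_c − 29.6)×3230
Column 2: 0.567×0 + 3.15×2360 + 19.8×2890 + 10.5×3000 + (z_c − 0.567 − 33.45)×3230
The z_c×3230 term appears on both sides and cancels. Collect the known terms of each column as K = Σ(ρt)_known − 3230 × (depth of known layers): K_1 = 51680 − 3230×29.6 = −43928; K_2 = 96156 − 3230×(0.567 + 33.45) = −13718.91.
Balance: K_1 + 10.6×ρ = K_2, so ρ = (K_2 − K_1)/10.6 = 30209.1/10.6 = 2850 kg/m³.

2850 kg/m³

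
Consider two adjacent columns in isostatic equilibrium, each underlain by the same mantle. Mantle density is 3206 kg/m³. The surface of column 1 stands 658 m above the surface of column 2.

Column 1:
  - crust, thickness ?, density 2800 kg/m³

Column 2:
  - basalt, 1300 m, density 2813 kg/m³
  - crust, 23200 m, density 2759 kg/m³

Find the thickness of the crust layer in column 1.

Take the compensation level at the base of the deeper column (depth z_c below the surface of column 1) and equate Σ ρ_i t_i down to z_c; mantle fills any gap and the z_c terms cancel.
Column 1: x×2800 + (z_c − 0 − x)×3206
Column 2: 658×0 + 1300×2813 + 23200×2759 + (z_c − 658 − 24500)×3206
The z_c×3206 term appears on both sides and cancels. Collect the known terms of each column as K = Σ(ρt)_known − 3206 × (depth of known layers): K_1 = 0 − 3206×0 = 0; K_2 = 67665700 − 3206×(658 + 24500) = −12990848.
Balance: K_1 − x×(3206 − 2800) = K_2, so x = (K_1 − K_2)/(3206 − 2800) = 12990800/406 = 32000 m.

32000 m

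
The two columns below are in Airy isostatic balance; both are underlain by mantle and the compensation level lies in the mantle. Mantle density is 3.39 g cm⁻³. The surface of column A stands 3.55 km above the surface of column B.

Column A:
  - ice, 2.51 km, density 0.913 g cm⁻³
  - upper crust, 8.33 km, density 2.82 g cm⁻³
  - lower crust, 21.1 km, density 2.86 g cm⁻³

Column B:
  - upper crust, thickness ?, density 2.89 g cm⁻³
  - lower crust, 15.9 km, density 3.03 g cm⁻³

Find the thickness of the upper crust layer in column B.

8.78 km

Take the compensation level at the base of the deeper column (depth z_c below the surface of column A) and equate Σ ρ_i t_i down to z_c; mantle fills any gap and the z_c terms cancel.
Column A: 2.51×0.913 + 8.33×2.82 + 21.1×2.86 + (z_c − 31.94)×3.39
Column B: 3.55×0 + x×2.89 + 15.9×3.03 + (z_c − 3.55 − 15.9 − x)×3.39
The z_c×3.39 term appears on both sides and cancels. Collect the known terms of each column as K = Σ(ρt)_known − 3.39 × (depth of known layers): K_A = 86.12823 − 3.39×31.94 = −22.14837; K_B = 48.177 − 3.39×(3.55 + 15.9) = −17.7585.
Balance: K_A = K_B − x×(3.39 − 2.89), so x = (K_B − K_A)/(3.39 − 2.89) = 4.38987/0.5 = 8.78 km.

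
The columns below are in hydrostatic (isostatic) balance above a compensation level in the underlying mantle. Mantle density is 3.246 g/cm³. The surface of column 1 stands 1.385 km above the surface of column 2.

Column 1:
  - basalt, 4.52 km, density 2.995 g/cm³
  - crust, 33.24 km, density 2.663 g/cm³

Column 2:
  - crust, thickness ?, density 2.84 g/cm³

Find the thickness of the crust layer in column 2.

Take the compensation level at the base of the deeper column (depth z_c below the surface of column 1) and equate Σ ρ_i t_i down to z_c; mantle fills any gap and the z_c terms cancel.
Column 1: 4.52×2.995 + 33.24×2.663 + (z_c − 37.76)×3.246
Column 2: 1.385×0 + x×2.84 + (z_c − 1.385 − 0 − x)×3.246
The z_c×3.246 term appears on both sides and cancels. Collect the known terms of each column as K = Σ(ρt)_known − 3.246 × (depth of known layers): K_1 = 102.05552 − 3.246×37.76 = −20.51344; K_2 = 0 − 3.246×(1.385 + 0) = −4.49571.
Balance: K_1 = K_2 − x×(3.246 − 2.84), so x = (K_2 − K_1)/(3.246 − 2.84) = 16.0177/0.406 = 39.5 km.

39.5 km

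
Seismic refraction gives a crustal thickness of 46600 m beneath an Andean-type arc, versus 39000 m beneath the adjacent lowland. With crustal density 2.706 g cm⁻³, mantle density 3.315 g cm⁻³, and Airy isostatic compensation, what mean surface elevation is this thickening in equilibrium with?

1400 m

Excess crust Δ = 46600 m − 39000 m = 7600 m, split between elevation h and root r with h + r = Δ.
Airy balance ρ_c h = (ρ_m − ρ_c) r gives r = h ρ_c/(ρ_m − ρ_c), so h (1 + ρ_c/(ρ_m − ρ_c)) = Δ, i.e. h = Δ (ρ_m − ρ_c)/ρ_m.
h = 7600 m × 0.609/3.315 = 1400 m.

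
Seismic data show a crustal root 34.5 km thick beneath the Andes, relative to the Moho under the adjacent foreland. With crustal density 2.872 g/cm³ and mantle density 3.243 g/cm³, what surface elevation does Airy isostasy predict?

Isostatic balance requires: ρ_c h = (ρ_m − ρ_c) r.
h = r (ρ_m − ρ_c) / ρ_c = 34.5 km × (3.243 − 2.872) / 2.872 = 4.46 km.

4.46 km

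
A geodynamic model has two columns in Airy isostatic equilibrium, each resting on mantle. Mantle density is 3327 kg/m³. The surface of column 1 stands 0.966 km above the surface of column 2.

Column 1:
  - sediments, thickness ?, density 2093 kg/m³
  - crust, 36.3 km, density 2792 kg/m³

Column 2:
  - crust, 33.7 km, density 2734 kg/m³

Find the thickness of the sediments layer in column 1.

3.06 km

Take the compensation level at the base of the deeper column (depth z_c below the surface of column 1) and equate Σ ρ_i t_i down to z_c; mantle fills any gap and the z_c terms cancel.
Column 1: x×2093 + 36.3×2792 + (z_c − 36.3 − x)×3327
Column 2: 0.966×0 + 33.7×2734 + (z_c − 0.966 − 33.7)×3327
The z_c×3327 term appears on both sides and cancels. Collect the known terms of each column as K = Σ(ρt)_known − 3327 × (depth of known layers): K_1 = 101349.6 − 3327×36.3 = −19420.5; K_2 = 92135.8 − 3327×(0.966 + 33.7) = −23197.982.
Balance: K_1 − x×(3327 − 2093) = K_2, so x = (K_1 − K_2)/(3327 − 2093) = 3777.48/1234 = 3.06 km.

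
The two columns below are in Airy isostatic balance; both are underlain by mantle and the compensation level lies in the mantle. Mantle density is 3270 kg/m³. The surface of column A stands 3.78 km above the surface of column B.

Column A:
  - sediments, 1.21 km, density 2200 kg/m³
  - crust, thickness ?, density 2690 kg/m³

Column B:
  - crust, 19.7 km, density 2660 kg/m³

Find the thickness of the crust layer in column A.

Take the compensation level at the base of the deeper column (depth z_c below the surface of column A) and equate Σ ρ_i t_i down to z_c; mantle fills any gap and the z_c terms cancel.
Column A: 1.21×2200 + x×2690 + (z_c − 1.21 − x)×3270
Column B: 3.78×0 + 19.7×2660 + (z_c − 3.78 − 19.7)×3270
The z_c×3270 term appears on both sides and cancels. Collect the known terms of each column as K = Σ(ρt)_known − 3270 × (depth of known layers): K_A = 2662 − 3270×1.21 = −1294.7; K_B = 52402 − 3270×(3.78 + 19.7) = −24377.6.
Balance: K_A − x×(3270 − 2690) = K_B, so x = (K_A − K_B)/(3270 − 2690) = 23082.9/580 = 39.8 km.

39.8 km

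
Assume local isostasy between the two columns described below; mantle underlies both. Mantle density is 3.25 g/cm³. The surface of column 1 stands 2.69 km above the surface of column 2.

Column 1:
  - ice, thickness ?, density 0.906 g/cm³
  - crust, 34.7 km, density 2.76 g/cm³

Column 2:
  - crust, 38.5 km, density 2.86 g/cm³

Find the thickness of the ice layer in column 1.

2.88 km

Take the compensation level at the base of the deeper column (depth z_c below the surface of column 1) and equate Σ ρ_i t_i down to z_c; mantle fills any gap and the z_c terms cancel.
Column 1: x×0.906 + 34.7×2.76 + (z_c − 34.7 − x)×3.25
Column 2: 2.69×0 + 38.5×2.86 + (z_c − 2.69 − 38.5)×3.25
The z_c×3.25 term appears on both sides and cancels. Collect the known terms of each column as K = Σ(ρt)_known − 3.25 × (depth of known layers): K_1 = 95.772 − 3.25×34.7 = −17.003; K_2 = 110.11 − 3.25×(2.69 + 38.5) = −23.7575.
Balance: K_1 − x×(3.25 − 0.906) = K_2, so x = (K_1 − K_2)/(3.25 − 0.906) = 6.7545/2.344 = 2.88 km.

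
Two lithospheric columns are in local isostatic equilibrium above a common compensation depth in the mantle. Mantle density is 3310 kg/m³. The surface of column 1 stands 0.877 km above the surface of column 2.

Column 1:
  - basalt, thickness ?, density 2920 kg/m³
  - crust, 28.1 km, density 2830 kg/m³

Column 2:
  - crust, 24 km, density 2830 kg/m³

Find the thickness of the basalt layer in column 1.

2.4 km

Take the compensation level at the base of the deeper column (depth z_c below the surface of column 1) and equate Σ ρ_i t_i down to z_c; mantle fills any gap and the z_c terms cancel.
Column 1: x×2920 + 28.1×2830 + (z_c − 28.1 − x)×3310
Column 2: 0.877×0 + 24×2830 + (z_c − 0.877 − 24)×3310
The z_c×3310 term appears on both sides and cancels. Collect the known terms of each column as K = Σ(ρt)_known − 3310 × (depth of known layers): K_1 = 79523 − 3310×28.1 = −13488; K_2 = 67920 − 3310×(0.877 + 24) = −14422.87.
Balance: K_1 − x×(3310 − 2920) = K_2, so x = (K_1 − K_2)/(3310 − 2920) = 934.87/390 = 2.4 km.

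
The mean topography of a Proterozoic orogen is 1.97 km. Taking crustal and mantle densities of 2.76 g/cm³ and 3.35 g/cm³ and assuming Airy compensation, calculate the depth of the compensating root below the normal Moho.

9.22 km

Balancing pressure at the compensation depth: the weight of the topography is balanced by the buoyancy of the root, ρ_c h = (ρ_m − ρ_c) r.
r = h · ρ_c / (ρ_m − ρ_c) = 1.97 km × 2.76 / (3.35 − 2.76) = 9.22 km.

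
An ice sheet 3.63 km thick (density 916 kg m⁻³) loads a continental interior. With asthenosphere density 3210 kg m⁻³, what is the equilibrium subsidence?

1.04 km

For local isostatic compensation: the ice load ρ_ice t is balanced by mantle displaced below, ρ_m s.
s = t ρ_ice / ρ_m = 3.63 km × 916/3210 = 1.04 km.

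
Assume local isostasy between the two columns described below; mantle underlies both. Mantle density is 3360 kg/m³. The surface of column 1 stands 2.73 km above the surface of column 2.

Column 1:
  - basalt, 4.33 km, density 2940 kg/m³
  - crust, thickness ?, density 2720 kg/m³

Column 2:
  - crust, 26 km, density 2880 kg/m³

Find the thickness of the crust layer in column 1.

31 km

Take the compensation level at the base of the deeper column (depth z_c below the surface of column 1) and equate Σ ρ_i t_i down to z_c; mantle fills any gap and the z_c terms cancel.
Column 1: 4.33×2940 + x×2720 + (z_c − 4.33 − x)×3360
Column 2: 2.73×0 + 26×2880 + (z_c − 2.73 − 26)×3360
The z_c×3360 term appears on both sides and cancels. Collect the known terms of each column as K = Σ(ρt)_known − 3360 × (depth of known layers): K_1 = 12730.2 − 3360×4.33 = −1818.6; K_2 = 74880 − 3360×(2.73 + 26) = −21652.8.
Balance: K_1 − x×(3360 − 2720) = K_2, so x = (K_1 − K_2)/(3360 − 2720) = 19834.2/640 = 31 km.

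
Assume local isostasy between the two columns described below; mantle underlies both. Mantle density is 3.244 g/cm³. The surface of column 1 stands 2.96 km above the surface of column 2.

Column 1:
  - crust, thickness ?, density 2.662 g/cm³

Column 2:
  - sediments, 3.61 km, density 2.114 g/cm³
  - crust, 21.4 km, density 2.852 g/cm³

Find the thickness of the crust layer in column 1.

37.9 km

Take the compensation level at the base of the deeper column (depth z_c below the surface of column 1) and equate Σ ρ_i t_i down to z_c; mantle fills any gap and the z_c terms cancel.
Column 1: x×2.662 + (z_c − 0 − x)×3.244
Column 2: 2.96×0 + 3.61×2.114 + 21.4×2.852 + (z_c − 2.96 − 25.01)×3.244
The z_c×3.244 term appears on both sides and cancels. Collect the known terms of each column as K = Σ(ρt)_known − 3.244 × (depth of known layers): K_1 = 0 − 3.244×0 = 0; K_2 = 68.66434 − 3.244×(2.96 + 25.01) = −22.07034.
Balance: K_1 − x×(3.244 − 2.662) = K_2, so x = (K_1 − K_2)/(3.244 − 2.662) = 22.0703/0.582 = 37.9 km.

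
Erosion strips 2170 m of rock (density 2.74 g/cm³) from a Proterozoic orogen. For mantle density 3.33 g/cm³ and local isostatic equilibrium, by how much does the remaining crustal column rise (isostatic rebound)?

Unloading: uplift u = e ρ_c/ρ_m = 2170 m × 2.74/3.33 = 1790 m.

1790 m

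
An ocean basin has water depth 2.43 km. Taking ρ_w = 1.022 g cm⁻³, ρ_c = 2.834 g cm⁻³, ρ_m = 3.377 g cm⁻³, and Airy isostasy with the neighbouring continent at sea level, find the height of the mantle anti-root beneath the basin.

8.11 km

Isostatic balance requires: replacing crust with seawater at the top is compensated by replacing crust with mantle at the base: d (ρ_c − ρ_w) = a (ρ_m − ρ_c).
a = d (ρ_c − ρ_w)/(ρ_m − ρ_c) = 2.43 km × 1.812/0.543 = 8.11 km.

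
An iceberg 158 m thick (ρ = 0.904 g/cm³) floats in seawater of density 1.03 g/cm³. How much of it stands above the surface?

Floating equilibrium: submerged depth d = t ρ_obj/ρ_fluid = 158 m × 0.904/1.03 = 138.7 m.
Freeboard = t − d = 158 m − 138.7 m = 19.3 m.

19.3 m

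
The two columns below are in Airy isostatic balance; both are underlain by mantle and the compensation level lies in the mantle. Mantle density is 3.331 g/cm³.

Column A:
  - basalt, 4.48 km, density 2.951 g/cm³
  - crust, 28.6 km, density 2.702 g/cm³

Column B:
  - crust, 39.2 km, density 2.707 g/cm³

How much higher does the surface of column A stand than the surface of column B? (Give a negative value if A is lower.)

−1.43 km

For any compensation level in the mantle, the mantle terms cancel and isostasy reduces to e = (Σt_A − Σt_B) − (Σ(ρt)_A − Σ(ρt)_B) / ρ_m.
Σt_A = 33.08 km; Σt_B = 39.2 km; Σ(ρt)_A = 90.49768; Σ(ρt)_B = 106.1144 (in km·g/cm³).
e = (33.08 − 39.2) − (90.49768 − 106.1144) / 3.331 = −1.43 km.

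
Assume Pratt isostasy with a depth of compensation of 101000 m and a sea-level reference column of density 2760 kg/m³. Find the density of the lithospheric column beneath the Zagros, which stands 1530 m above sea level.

2720 kg/m³

Pratt balance: ρ_ref D = ρ (D + h).
ρ = ρ_ref D/(D + h) = 2760 × 101000 m/(101000 m + 1530 m) = 2720 kg/m³.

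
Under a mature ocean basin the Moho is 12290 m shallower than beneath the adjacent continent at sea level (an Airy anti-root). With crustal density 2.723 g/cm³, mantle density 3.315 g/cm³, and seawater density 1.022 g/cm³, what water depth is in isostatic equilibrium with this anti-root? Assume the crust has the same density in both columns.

Replacing a thickness d of crust by seawater at the top must be balanced by replacing crust with mantle at the base: d (ρ_c − ρ_w) = a (ρ_m − ρ_c).
d = a (ρ_m − ρ_c)/(ρ_c − ρ_w) = 12290 m × 0.592/1.701 = 4280 m.

4280 m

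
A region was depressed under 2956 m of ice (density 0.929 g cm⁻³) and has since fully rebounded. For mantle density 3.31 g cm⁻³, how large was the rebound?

830 m

Removing the load lets mantle flow back in; uplift u satisfies ρ_ice t = ρ_m u.
u = t ρ_ice/ρ_m = 2956 m × 0.929/3.31 = 830 m.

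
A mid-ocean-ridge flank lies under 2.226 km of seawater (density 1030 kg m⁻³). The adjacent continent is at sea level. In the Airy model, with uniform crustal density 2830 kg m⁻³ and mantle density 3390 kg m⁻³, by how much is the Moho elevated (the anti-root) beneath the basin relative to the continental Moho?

7.16 km

Equating mass per unit area of the two columns: replacing crust with seawater at the top is compensated by replacing crust with mantle at the base: d (ρ_c − ρ_w) = a (ρ_m − ρ_c).
a = d (ρ_c − ρ_w)/(ρ_m − ρ_c) = 2.226 km × 1800/560 = 7.16 km.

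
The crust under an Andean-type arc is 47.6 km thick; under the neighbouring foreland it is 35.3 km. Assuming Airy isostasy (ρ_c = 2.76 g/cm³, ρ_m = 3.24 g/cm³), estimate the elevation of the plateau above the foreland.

Excess crust Δ = 47.6 km − 35.3 km = 12.3 km, split between elevation h and root r with h + r = Δ.
Airy balance ρ_c h = (ρ_m − ρ_c) r gives r = h ρ_c/(ρ_m − ρ_c), so h (1 + ρ_c/(ρ_m − ρ_c)) = Δ, i.e. h = Δ (ρ_m − ρ_c)/ρ_m.
h = 12.3 km × 0.48/3.24 = 1.82 km.

1.82 km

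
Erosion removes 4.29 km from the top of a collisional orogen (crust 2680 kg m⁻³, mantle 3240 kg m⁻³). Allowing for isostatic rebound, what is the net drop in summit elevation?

0.741 km

Rebound u = e ρ_c/ρ_m = 4.29 km × 2680/3240 = 3.549 km.
Net surface drop = e − u = 4.29 km − 3.549 km = e (ρ_m − ρ_c)/ρ_m = 0.741 km.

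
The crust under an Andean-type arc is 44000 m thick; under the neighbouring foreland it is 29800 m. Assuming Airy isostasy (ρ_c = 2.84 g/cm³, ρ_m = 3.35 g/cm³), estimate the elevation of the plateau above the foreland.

Excess crust Δ = 44000 m − 29800 m = 14200 m, split between elevation h and root r with h + r = Δ.
Airy balance ρ_c h = (ρ_m − ρ_c) r gives r = h ρ_c/(ρ_m − ρ_c), so h (1 + ρ_c/(ρ_m − ρ_c)) = Δ, i.e. h = Δ (ρ_m − ρ_c)/ρ_m.
h = 14200 m × 0.51/3.35 = 2160 m.

2160 m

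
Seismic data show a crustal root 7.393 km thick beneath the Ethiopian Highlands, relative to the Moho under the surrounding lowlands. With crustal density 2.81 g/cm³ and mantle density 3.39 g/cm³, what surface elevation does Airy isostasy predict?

1.53 km

By Archimedes' principle applied to the lithosphere: ρ_c h = (ρ_m − ρ_c) r.
h = r (ρ_m − ρ_c) / ρ_c = 7.393 km × (3.39 − 2.81) / 2.81 = 1.53 km.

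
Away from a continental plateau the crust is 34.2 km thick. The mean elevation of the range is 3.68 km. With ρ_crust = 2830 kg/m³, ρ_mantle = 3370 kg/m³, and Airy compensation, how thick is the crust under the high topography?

57.2 km

Root depth r = h ρ_c / (ρ_m − ρ_c) = 3.68 km × 2830 / 540 = 19.29 km.
Total thickness = T + h + r = 34.2 km + 3.68 km + 19.29 km = 57.2 km.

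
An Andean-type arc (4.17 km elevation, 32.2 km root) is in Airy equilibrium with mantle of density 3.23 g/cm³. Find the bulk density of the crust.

2.86 g/cm³

ρ_c h = (ρ_m − ρ_c) r → ρ_c (h + r) = ρ_m r → ρ_c = ρ_m r / (h + r).
ρ_c = 3.23 × 32.2 km / (4.17 km + 32.2 km) = 2.86 g/cm³.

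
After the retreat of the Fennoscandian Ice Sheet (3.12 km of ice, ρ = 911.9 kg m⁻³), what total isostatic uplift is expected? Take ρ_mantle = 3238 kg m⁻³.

0.879 km

Removing the load lets mantle flow back in; uplift u satisfies ρ_ice t = ρ_m u.
u = t ρ_ice/ρ_m = 3.12 km × 911.9/3238 = 0.879 km.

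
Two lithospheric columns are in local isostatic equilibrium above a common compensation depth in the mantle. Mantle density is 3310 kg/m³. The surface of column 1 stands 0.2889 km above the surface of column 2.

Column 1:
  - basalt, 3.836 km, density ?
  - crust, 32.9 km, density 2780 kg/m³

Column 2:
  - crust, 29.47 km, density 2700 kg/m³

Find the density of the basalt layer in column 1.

2920 kg/m³

Take the compensation level at the base of the deeper column (depth z_c below the surface of column 1) and equate Σ ρ_i t_i down to z_c; mantle fills any gap and the z_c terms cancel.
Column 1: 3.836×ρ + 32.9×2780 + (z_c − 36.736)×3310
Column 2: 0.2889×0 + 29.47×2700 + (z_c − 0.2889 − 29.47)×3310
The z_c×3310 term appears on both sides and cancels. Collect the known terms of each column as K = Σ(ρt)_known − 3310 × (depth of known layers): K_1 = 91462 − 3310×36.736 = −30134.16; K_2 = 79569 − 3310×(0.2889 + 29.47) = −18932.959.
Balance: K_1 + 3.836×ρ = K_2, so ρ = (K_2 − K_1)/3.836 = 11201.2/3.836 = 2920 kg/m³.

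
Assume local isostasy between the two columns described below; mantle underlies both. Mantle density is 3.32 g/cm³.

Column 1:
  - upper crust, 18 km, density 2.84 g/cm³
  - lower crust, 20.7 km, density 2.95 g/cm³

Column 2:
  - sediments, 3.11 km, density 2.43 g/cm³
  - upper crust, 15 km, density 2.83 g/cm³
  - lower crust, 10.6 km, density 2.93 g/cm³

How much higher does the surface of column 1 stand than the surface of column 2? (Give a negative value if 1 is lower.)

For any compensation level in the mantle, the mantle terms cancel and isostasy reduces to e = (Σt_1 − Σt_2) − (Σ(ρt)_1 − Σ(ρt)_2) / ρ_m.
Σt_1 = 38.7 km; Σt_2 = 28.71 km; Σ(ρt)_1 = 112.185; Σ(ρt)_2 = 81.0653 (in km·g/cm³).
e = (38.7 − 28.71) − (112.185 − 81.0653) / 3.32 = 0.617 km.

0.617 km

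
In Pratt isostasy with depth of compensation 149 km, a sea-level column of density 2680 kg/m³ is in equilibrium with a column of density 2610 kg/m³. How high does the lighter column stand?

4 km

ρ_ref D = ρ (D + h) → h = D (ρ_ref − ρ)/ρ.
h = 149 km × (2680 − 2610)/2610 = 4 km.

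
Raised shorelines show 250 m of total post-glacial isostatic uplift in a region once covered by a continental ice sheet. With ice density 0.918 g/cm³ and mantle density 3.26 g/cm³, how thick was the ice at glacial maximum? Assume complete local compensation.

888 m

u = t ρ_ice/ρ_m → t = u ρ_m/ρ_ice = 250 m × 3.26/0.918 = 888 m.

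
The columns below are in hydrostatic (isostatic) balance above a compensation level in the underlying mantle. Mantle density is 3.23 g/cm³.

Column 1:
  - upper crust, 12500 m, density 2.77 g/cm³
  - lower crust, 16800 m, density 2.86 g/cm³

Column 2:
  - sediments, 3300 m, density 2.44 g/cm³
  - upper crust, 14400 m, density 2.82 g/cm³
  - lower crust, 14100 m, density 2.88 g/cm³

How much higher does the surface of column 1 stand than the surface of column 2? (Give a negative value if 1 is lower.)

−458 m

For any compensation level in the mantle, the mantle terms cancel and isostasy reduces to e = (Σt_1 − Σt_2) − (Σ(ρt)_1 − Σ(ρt)_2) / ρ_m.
Σt_1 = 29300 m; Σt_2 = 31800 m; Σ(ρt)_1 = 82673; Σ(ρt)_2 = 89268 (in m·g/cm³).
e = (29300 − 31800) − (82673 − 89268) / 3.23 = −458 m.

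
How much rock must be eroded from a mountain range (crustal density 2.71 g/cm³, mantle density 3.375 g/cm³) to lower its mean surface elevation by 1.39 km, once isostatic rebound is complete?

Net drop Δ = e − u = e − e ρ_c/ρ_m = e (ρ_m − ρ_c)/ρ_m.
e = Δ ρ_m/(ρ_m − ρ_c) = 1.39 km × 3.375/0.665 = 7.05 km.

7.05 km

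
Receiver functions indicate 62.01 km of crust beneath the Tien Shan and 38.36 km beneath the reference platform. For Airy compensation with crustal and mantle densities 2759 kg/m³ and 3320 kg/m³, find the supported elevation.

Excess crust Δ = 62.01 km − 38.36 km = 23.65 km, split between elevation h and root r with h + r = Δ.
Airy balance ρ_c h = (ρ_m − ρ_c) r gives r = h ρ_c/(ρ_m − ρ_c), so h (1 + ρ_c/(ρ_m − ρ_c)) = Δ, i.e. h = Δ (ρ_m − ρ_c)/ρ_m.
h = 23.65 km × 561/3320 = 4 km.

4 km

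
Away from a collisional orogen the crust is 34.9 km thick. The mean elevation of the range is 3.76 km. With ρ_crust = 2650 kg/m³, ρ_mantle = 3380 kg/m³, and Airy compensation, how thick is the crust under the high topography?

52.3 km

Root depth r = h ρ_c / (ρ_m − ρ_c) = 3.76 km × 2650 / 730 = 13.65 km.
Total thickness = T + h + r = 34.9 km + 3.76 km + 13.65 km = 52.3 km.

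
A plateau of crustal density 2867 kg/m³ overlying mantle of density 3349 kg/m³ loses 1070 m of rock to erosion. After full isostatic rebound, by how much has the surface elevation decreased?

154 m

Rebound u = e ρ_c/ρ_m = 1070 m × 2867/3349 = 916 m.
Net surface drop = e − u = 1070 m − 916 m = e (ρ_m − ρ_c)/ρ_m = 154 m.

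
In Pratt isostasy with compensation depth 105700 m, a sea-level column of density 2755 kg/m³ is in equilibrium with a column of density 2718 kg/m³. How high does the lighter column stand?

ρ_ref D = ρ (D + h) → h = D (ρ_ref − ρ)/ρ.
h = 105700 m × (2755 − 2718)/2718 = 1440 m.

1440 m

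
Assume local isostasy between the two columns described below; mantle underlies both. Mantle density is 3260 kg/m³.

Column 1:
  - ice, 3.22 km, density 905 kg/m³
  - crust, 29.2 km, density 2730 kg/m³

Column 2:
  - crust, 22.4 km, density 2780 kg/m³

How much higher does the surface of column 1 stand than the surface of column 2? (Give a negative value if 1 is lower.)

3.78 km

For any compensation level in the mantle, the mantle terms cancel and isostasy reduces to e = (Σt_1 − Σt_2) − (Σ(ρt)_1 − Σ(ρt)_2) / ρ_m.
Σt_1 = 32.42 km; Σt_2 = 22.4 km; Σ(ρt)_1 = 82630.1; Σ(ρt)_2 = 62272 (in km·kg/m³).
e = (32.42 − 22.4) − (82630.1 − 62272) / 3260 = 3.78 km.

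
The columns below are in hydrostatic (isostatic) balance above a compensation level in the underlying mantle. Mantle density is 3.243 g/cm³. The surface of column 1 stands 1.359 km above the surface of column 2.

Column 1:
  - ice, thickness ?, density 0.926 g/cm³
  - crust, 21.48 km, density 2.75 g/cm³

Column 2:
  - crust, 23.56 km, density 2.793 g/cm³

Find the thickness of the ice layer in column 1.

1.91 km

Take the compensation level at the base of the deeper column (depth z_c below the surface of column 1) and equate Σ ρ_i t_i down to z_c; mantle fills any gap and the z_c terms cancel.
Column 1: x×0.926 + 21.48×2.75 + (z_c − 21.48 − x)×3.243
Column 2: 1.359×0 + 23.56×2.793 + (z_c − 1.359 − 23.56)×3.243
The z_c×3.243 term appears on both sides and cancels. Collect the known terms of each column as K = Σ(ρt)_known − 3.243 × (depth of known layers): K_1 = 59.07 − 3.243×21.48 = −10.58964; K_2 = 65.80308 − 3.243×(1.359 + 23.56) = −15.009237.
Balance: K_1 − x×(3.243 − 0.926) = K_2, so x = (K_1 − K_2)/(3.243 − 0.926) = 4.4196/2.317 = 1.91 km.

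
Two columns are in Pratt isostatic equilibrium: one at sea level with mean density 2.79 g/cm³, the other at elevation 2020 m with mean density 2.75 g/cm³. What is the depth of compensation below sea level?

139000 m

ρ_ref D = ρ (D + h) → D (ρ_ref − ρ) = ρ h.
D = ρ h/(ρ_ref − ρ) = 2.75 × 2020 m/(2.79 − 2.75) = 139000 m.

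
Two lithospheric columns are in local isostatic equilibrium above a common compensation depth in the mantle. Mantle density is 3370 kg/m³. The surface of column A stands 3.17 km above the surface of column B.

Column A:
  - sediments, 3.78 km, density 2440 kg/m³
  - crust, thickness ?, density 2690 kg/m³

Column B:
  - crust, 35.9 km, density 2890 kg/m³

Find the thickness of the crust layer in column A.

Take the compensation level at the base of the deeper column (depth z_c below the surface of column A) and equate Σ ρ_i t_i down to z_c; mantle fills any gap and the z_c terms cancel.
Column A: 3.78×2440 + x×2690 + (z_c − 3.78 − x)×3370
Column B: 3.17×0 + 35.9×2890 + (z_c − 3.17 − 35.9)×3370
The z_c×3370 term appears on both sides and cancels. Collect the known terms of each column as K = Σ(ρt)_known − 3370 × (depth of known layers): K_A = 9223.2 − 3370×3.78 = −3515.4; K_B = 103751 − 3370×(3.17 + 35.9) = −27914.9.
Balance: K_A − x×(3370 − 2690) = K_B, so x = (K_A − K_B)/(3370 − 2690) = 24399.5/680 = 35.9 km.

35.9 km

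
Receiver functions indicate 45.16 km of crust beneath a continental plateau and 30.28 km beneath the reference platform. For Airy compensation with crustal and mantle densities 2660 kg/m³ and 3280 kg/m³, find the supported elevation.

Excess crust Δ = 45.16 km − 30.28 km = 14.88 km, split between elevation h and root r with h + r = Δ.
Airy balance ρ_c h = (ρ_m − ρ_c) r gives r = h ρ_c/(ρ_m − ρ_c), so h (1 + ρ_c/(ρ_m − ρ_c)) = Δ, i.e. h = Δ (ρ_m − ρ_c)/ρ_m.
h = 14.88 km × 620/3280 = 2.81 km.

2.81 km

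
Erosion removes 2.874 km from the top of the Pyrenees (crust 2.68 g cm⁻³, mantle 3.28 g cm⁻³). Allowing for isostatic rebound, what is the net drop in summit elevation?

0.526 km

Rebound u = e ρ_c/ρ_m = 2.874 km × 2.68/3.28 = 2.348 km.
Net surface drop = e − u = 2.874 km − 2.348 km = e (ρ_m − ρ_c)/ρ_m = 0.526 km.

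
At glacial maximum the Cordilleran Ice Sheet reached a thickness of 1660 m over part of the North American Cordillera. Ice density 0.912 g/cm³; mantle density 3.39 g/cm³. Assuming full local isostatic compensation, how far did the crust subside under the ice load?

447 m

By Archimedes' principle applied to the lithosphere: the ice load ρ_ice t is balanced by mantle displaced below, ρ_m s.
s = t ρ_ice / ρ_m = 1660 m × 0.912/3.39 = 447 m.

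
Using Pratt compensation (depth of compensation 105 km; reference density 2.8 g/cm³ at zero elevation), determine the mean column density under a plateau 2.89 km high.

2.72 g/cm³

Pratt balance: ρ_ref D = ρ (D + h).
ρ = ρ_ref D/(D + h) = 2.8 × 105 km/(105 km + 2.89 km) = 2.72 g/cm³.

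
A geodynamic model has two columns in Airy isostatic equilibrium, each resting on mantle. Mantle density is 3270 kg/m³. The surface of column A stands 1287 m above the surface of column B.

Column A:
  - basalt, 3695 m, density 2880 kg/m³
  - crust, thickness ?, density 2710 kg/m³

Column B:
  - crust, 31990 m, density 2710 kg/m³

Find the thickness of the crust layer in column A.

36900 m

Take the compensation level at the base of the deeper column (depth z_c below the surface of column A) and equate Σ ρ_i t_i down to z_c; mantle fills any gap and the z_c terms cancel.
Column A: 3695×2880 + x×2710 + (z_c − 3695 − x)×3270
Column B: 1287×0 + 31990×2710 + (z_c − 1287 − 31990)×3270
The z_c×3270 term appears on both sides and cancels. Collect the known terms of each column as K = Σ(ρt)_known − 3270 × (depth of known layers): K_A = 10641600 − 3270×3695 = −1441050; K_B = 86692900 − 3270×(1287 + 31990) = −22122890.
Balance: K_A − x×(3270 − 2710) = K_B, so x = (K_A − K_B)/(3270 − 2710) = 20681800/560 = 36900 m.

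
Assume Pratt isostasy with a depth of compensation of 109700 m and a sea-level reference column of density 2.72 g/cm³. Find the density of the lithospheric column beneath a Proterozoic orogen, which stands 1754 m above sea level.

2.68 g/cm³

Pratt balance: ρ_ref D = ρ (D + h).
ρ = ρ_ref D/(D + h) = 2.72 × 109700 m/(109700 m + 1754 m) = 2.68 g/cm³.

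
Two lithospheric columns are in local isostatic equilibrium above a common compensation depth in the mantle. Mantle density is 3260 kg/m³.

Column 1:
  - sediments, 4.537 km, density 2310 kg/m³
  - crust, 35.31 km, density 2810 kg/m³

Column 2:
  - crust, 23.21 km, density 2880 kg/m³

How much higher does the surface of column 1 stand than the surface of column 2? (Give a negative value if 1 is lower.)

3.49 km

For any compensation level in the mantle, the mantle terms cancel and isostasy reduces to e = (Σt_1 − Σt_2) − (Σ(ρt)_1 − Σ(ρt)_2) / ρ_m.
Σt_1 = 39.847 km; Σt_2 = 23.21 km; Σ(ρt)_1 = 109701.57; Σ(ρt)_2 = 66844.8 (in km·kg/m³).
e = (39.847 − 23.21) − (109701.57 − 66844.8) / 3260 = 3.49 km.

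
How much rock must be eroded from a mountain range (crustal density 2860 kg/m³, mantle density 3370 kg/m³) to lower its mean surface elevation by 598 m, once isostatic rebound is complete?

Net drop Δ = e − u = e − e ρ_c/ρ_m = e (ρ_m − ρ_c)/ρ_m.
e = Δ ρ_m/(ρ_m − ρ_c) = 598 m × 3370/510 = 3950 m.

3950 m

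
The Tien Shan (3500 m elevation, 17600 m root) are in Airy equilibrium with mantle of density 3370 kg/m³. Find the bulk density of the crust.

ρ_c h = (ρ_m − ρ_c) r → ρ_c (h + r) = ρ_m r → ρ_c = ρ_m r / (h + r).
ρ_c = 3370 × 17600 m / (3500 m + 17600 m) = 2810 kg/m³.

2810 kg/m³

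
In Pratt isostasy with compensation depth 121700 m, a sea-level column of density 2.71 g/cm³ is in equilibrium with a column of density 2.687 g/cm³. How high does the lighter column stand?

1040 m

ρ_ref D = ρ (D + h) → h = D (ρ_ref − ρ)/ρ.
h = 121700 m × (2.71 − 2.687)/2.687 = 1040 m.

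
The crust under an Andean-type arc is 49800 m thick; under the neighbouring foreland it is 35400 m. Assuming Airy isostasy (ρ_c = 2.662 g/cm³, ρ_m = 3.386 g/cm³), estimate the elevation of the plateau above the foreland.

Excess crust Δ = 49800 m − 35400 m = 14400 m, split between elevation h and root r with h + r = Δ.
Airy balance ρ_c h = (ρ_m − ρ_c) r gives r = h ρ_c/(ρ_m − ρ_c), so h (1 + ρ_c/(ρ_m − ρ_c)) = Δ, i.e. h = Δ (ρ_m − ρ_c)/ρ_m.
h = 14400 m × 0.724/3.386 = 3080 m.

3080 m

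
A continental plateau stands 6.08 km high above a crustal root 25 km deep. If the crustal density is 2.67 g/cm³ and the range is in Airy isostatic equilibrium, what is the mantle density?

3.32 g/cm³

Airy balance: ρ_c h = (ρ_m − ρ_c) r → ρ_m = ρ_c (1 + h/r).
ρ_m = 2.67 × (1 + 6.08 km/25 km) = 3.32 g/cm³.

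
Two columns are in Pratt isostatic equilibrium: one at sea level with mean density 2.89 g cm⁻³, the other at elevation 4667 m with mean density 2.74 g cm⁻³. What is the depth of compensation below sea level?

ρ_ref D = ρ (D + h) → D (ρ_ref − ρ) = ρ h.
D = ρ h/(ρ_ref − ρ) = 2.74 × 4667 m/(2.89 − 2.74) = 85300 m.

85300 m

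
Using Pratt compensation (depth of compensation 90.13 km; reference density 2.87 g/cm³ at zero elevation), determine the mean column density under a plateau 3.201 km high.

2.77 g/cm³

Pratt balance: ρ_ref D = ρ (D + h).
ρ = ρ_ref D/(D + h) = 2.87 × 90.13 km/(90.13 km + 3.201 km) = 2.77 g/cm³.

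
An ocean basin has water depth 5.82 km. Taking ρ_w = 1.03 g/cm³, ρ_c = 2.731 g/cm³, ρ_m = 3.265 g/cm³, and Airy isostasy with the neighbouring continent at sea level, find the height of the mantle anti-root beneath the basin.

Equating mass per unit area of the two columns: replacing crust with seawater at the top is compensated by replacing crust with mantle at the base: d (ρ_c − ρ_w) = a (ρ_m − ρ_c).
a = d (ρ_c − ρ_w)/(ρ_m − ρ_c) = 5.82 km × 1.701/0.534 = 18.5 km.

18.5 km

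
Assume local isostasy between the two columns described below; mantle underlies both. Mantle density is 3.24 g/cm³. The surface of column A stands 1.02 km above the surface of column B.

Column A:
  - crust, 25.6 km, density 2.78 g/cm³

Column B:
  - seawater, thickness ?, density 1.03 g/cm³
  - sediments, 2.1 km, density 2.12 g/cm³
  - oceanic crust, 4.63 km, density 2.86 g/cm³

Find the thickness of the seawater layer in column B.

Take the compensation level at the base of the deeper column (depth z_c below the surface of column A) and equate Σ ρ_i t_i down to z_c; mantle fills any gap and the z_c terms cancel.
Column A: 25.6×2.78 + (z_c − 25.6)×3.24
Column B: 1.02×0 + x×1.03 + 2.1×2.12 + 4.63×2.86 + (z_c − 1.02 − 6.73 − x)×3.24
The z_c×3.24 term appears on both sides and cancels. Collect the known terms of each column as K = Σ(ρt)_known − 3.24 × (depth of known layers): K_A = 71.168 − 3.24×25.6 = −11.776; K_B = 17.6938 − 3.24×(1.02 + 6.73) = −7.4162.
Balance: K_A = K_B − x×(3.24 − 1.03), so x = (K_B − K_A)/(3.24 − 1.03) = 4.3598/2.21 = 1.97 km.

1.97 km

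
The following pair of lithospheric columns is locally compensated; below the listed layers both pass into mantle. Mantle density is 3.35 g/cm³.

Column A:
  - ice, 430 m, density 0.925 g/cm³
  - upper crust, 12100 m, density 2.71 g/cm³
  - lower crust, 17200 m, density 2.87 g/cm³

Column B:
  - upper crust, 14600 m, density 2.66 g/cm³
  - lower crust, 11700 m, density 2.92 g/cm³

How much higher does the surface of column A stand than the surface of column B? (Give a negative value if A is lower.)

578 m

For any compensation level in the mantle, the mantle terms cancel and isostasy reduces to e = (Σt_A − Σt_B) − (Σ(ρt)_A − Σ(ρt)_B) / ρ_m.
Σt_A = 29730 m; Σt_B = 26300 m; Σ(ρt)_A = 82552.75; Σ(ρt)_B = 73000 (in m·g/cm³).
e = (29730 − 26300) − (82552.75 − 73000) / 3.35 = 578 m.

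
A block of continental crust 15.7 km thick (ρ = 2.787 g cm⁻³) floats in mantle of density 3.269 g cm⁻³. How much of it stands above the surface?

2.31 km

Floating equilibrium: submerged depth d = t ρ_obj/ρ_fluid = 15.7 km × 2.787/3.269 = 13.39 km.
Freeboard = t − d = 15.7 km − 13.39 km = 2.31 km.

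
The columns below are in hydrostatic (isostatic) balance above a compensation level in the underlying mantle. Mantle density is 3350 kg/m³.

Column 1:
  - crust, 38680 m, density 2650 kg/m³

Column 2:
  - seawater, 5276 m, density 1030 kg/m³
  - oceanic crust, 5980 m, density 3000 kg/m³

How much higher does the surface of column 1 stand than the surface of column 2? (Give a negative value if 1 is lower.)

For any compensation level in the mantle, the mantle terms cancel and isostasy reduces to e = (Σt_1 − Σt_2) − (Σ(ρt)_1 − Σ(ρt)_2) / ρ_m.
Σt_1 = 38680 m; Σt_2 = 11256 m; Σ(ρt)_1 = 102502000; Σ(ρt)_2 = 23374280 (in m·kg/m³).
e = (38680 − 11256) − (102502000 − 23374280) / 3350 = 3800 m.

3800 m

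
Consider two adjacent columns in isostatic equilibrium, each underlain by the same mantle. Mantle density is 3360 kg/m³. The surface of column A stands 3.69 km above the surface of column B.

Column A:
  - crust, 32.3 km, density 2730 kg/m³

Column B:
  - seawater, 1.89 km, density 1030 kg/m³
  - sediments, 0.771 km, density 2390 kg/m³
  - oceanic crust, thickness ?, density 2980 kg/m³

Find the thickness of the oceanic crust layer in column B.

Take the compensation level at the base of the deeper column (depth z_c below the surface of column A) and equate Σ ρ_i t_i down to z_c; mantle fills any gap and the z_c terms cancel.
Column A: 32.3×2730 + (z_c − 32.3)×3360
Column B: 3.69×0 + 1.89×1030 + 0.771×2390 + x×2980 + (z_c − 3.69 − 2.661 − x)×3360
The z_c×3360 term appears on both sides and cancels. Collect the known terms of each column as K = Σ(ρt)_known − 3360 × (depth of known layers): K_A = 88179 − 3360×32.3 = −20349; K_B = 3789.39 − 3360×(3.69 + 2.661) = −17549.97.
Balance: K_A = K_B − x×(3360 − 2980), so x = (K_B − K_A)/(3360 − 2980) = 2799.03/380 = 7.37 km.

7.37 km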